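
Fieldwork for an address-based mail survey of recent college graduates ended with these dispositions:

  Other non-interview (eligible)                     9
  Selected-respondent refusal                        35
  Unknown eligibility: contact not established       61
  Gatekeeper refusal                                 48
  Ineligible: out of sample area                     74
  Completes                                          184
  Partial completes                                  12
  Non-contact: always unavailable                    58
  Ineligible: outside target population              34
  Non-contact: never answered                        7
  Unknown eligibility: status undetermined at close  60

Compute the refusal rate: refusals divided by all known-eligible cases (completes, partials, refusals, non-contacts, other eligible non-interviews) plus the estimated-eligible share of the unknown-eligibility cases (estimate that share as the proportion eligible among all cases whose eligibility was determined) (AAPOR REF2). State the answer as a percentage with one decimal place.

18.6%

Refused = 48 + 35 = 83
Never reached = 7 + 58 = 65
Undetermined eligibility = 61 + 60 = 121
Screened out, ineligible = 34 + 74 = 108
Num → 83
Determined eligible → 184 + 12 + 83 + 65 + 9 = 353
e = 353 / (353 + 108) = 353 / 461 = 0.7657
Eligible share of unknowns → 0.7657 × 121 = 92.65
Denom → 353 + 92.65 = 445.65
REF2 = 83 / 445.65 = 0.1862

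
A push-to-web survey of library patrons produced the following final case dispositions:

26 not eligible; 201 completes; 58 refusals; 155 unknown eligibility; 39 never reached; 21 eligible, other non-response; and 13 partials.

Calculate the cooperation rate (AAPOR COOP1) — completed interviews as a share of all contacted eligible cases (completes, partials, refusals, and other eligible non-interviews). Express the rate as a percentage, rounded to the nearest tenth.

Numerator: 201
Base: 201 + 13 + 58 + 21 = 293
COOP1 = 201 / 293 = 0.6860

68.6%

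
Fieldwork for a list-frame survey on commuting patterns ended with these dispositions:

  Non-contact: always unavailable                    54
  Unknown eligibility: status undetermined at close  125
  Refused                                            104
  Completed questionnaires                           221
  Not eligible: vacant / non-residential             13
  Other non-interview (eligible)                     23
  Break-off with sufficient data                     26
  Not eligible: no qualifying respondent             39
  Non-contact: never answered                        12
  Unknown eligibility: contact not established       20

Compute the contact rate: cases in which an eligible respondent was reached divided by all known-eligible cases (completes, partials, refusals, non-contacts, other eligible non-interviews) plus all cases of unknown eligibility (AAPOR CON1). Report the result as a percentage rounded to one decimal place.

No contact after all attempts = 12 + 54 = 66
Undetermined eligibility = 20 + 125 = 145
Screened out, ineligible = 39 + 13 = 52
Numerator: 221 + 26 + 104 + 23 = 374
Denom: 221 + 26 + 104 + 66 + 23 + 145 = 585
CON1 = 374 / 585 = 0.6393

63.9%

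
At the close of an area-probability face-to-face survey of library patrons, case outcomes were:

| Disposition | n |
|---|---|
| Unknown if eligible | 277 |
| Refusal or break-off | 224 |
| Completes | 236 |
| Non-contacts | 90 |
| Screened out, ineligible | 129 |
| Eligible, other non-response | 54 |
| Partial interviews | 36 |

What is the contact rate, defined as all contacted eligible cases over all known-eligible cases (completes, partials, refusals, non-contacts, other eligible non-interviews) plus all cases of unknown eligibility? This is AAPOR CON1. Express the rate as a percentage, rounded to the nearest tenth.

60.0%

Num → 236 + 36 + 224 + 54 = 550
Base → 236 + 36 + 224 + 90 + 54 + 277 = 917
CON1 = 550 / 917 = 0.5998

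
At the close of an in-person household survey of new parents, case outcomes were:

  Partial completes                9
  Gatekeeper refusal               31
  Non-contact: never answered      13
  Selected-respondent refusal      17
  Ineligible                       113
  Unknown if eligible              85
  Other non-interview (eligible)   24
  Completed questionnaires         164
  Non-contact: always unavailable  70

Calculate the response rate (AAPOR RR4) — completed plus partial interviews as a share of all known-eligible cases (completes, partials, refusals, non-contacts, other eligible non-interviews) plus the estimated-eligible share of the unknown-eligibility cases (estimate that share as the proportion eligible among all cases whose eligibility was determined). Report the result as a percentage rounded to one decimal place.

44.2%

Refusals = 31 + 17 = 48
No contact after all attempts = 13 + 70 = 83
Top: 164 + 9 = 173
Eligible (known): 164 + 9 + 48 + 83 + 24 = 328
e = 328 / (328 + 113) = 328 / 441 = 0.7438
Estimated eligible among unknowns: 0.7438 × 85 = 63.22
Denominator: 328 + 63.22 = 391.22
RR4 = 173 / 391.22 = 0.4422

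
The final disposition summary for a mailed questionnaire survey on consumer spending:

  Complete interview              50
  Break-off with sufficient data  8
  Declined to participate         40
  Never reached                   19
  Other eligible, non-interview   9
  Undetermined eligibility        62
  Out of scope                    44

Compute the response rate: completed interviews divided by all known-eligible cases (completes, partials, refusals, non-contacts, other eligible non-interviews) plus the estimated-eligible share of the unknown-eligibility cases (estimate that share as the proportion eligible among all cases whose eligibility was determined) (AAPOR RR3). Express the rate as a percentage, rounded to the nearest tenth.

Numerator: 50
Known eligible: 50 + 8 + 40 + 19 + 9 = 126
e = 126 / (126 + 44) = 126 / 170 = 0.7412
Eligible share of unknowns: 0.7412 × 62 = 45.95
Denom: 126 + 45.95 = 171.95
RR3 = 50 / 171.95 = 0.2908

29.1%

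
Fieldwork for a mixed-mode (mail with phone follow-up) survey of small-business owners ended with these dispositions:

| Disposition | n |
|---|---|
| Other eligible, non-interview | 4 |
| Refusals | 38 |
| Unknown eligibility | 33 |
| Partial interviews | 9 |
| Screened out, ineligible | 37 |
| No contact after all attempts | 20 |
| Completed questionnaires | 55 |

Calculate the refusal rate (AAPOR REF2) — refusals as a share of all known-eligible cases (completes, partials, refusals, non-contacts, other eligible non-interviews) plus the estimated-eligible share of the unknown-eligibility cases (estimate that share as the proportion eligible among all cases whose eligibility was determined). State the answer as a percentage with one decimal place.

Numerator → 38
Known eligible → 55 + 9 + 38 + 20 + 4 = 126
e = 126 / (126 + 37) = 126 / 163 = 0.7730
e × U → 0.7730 × 33 = 25.51
Denom → 126 + 25.51 = 151.51
REF2 = 38 / 151.51 = 0.2508

25.1%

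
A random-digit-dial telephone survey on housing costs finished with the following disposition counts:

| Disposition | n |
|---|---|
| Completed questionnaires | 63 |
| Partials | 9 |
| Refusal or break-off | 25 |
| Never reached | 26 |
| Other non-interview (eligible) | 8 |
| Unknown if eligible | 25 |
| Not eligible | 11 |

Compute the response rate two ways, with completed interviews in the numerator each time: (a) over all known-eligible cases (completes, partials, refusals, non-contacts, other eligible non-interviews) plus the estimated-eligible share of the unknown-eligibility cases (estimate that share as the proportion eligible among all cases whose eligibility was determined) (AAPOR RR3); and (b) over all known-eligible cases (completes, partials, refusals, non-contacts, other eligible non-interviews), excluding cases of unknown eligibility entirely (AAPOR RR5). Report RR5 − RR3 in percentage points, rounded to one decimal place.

7.2

Numerator = 63
Known eligible = 63 + 9 + 25 + 26 + 8 = 131
e = 131 / (131 + 11) = 131 / 142 = 0.9225
Eligible share of unknowns = 0.9225 × 25 = 23.06
Denominator = 131 + 23.06 = 154.06
RR3 = 63 / 154.06 = 0.4089
Denominator = 63 + 9 + 25 + 26 + 8 = 131
RR5 = 63 / 131 = 0.4809
Difference = 48.09 − 40.89 = 7.20 percentage points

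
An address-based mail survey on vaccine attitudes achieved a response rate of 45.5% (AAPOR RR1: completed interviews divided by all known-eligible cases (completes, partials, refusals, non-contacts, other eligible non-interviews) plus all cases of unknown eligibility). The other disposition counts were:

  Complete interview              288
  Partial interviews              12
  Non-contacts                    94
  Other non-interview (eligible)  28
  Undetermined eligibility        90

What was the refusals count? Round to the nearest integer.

RR1 = 288 / D = 0.455
D = 288 / 0.455 = 633.0
Other denominator terms total 512
refusals = 633.0 − 512 ≈ 121

121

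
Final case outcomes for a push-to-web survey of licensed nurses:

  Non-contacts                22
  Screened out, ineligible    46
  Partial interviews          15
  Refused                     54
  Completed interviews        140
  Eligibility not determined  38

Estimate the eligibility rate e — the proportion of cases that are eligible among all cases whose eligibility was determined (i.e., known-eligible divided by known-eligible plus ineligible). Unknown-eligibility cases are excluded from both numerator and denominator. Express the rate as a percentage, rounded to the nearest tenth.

Determined eligible → 140 + 15 + 54 + 22 = 231
e = 231 / (231 + 46) = 231 / 277 = 0.8339

83.4%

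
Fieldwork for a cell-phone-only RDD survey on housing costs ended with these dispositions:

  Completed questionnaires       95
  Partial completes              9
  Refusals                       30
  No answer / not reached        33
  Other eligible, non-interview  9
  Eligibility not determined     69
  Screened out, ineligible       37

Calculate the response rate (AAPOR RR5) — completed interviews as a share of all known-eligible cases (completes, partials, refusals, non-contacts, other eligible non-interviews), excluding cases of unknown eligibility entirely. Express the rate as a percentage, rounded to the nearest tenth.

54.0%

Top: 95
Denom: 95 + 9 + 30 + 33 + 9 = 176
RR5 = 95 / 176 = 0.5398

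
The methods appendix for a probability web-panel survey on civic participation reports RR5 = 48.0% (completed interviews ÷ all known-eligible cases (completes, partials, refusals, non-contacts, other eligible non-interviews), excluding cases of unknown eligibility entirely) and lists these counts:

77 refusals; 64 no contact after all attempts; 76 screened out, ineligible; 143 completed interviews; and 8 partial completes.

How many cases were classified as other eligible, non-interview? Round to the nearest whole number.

6

RR5 = 143 / D = 0.480
D = 143 / 0.480 = 297.9
Other denominator terms total 292
other eligible, non-interview = 297.9 − 292 ≈ 6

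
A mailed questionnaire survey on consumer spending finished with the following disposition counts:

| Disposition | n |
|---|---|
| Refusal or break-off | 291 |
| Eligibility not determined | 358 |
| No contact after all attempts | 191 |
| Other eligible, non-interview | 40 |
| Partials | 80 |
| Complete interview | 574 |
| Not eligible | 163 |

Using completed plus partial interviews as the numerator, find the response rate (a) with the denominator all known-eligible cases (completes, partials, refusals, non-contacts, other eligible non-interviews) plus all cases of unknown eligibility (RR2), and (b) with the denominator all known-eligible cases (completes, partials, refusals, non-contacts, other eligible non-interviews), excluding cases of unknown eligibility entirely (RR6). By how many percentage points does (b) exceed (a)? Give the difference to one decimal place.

Numerator → 574 + 80 = 654
Base → 574 + 80 + 291 + 191 + 40 + 358 = 1534
RR2 = 654 / 1534 = 0.4263
Base → 574 + 80 + 291 + 191 + 40 = 1176
RR6 = 654 / 1176 = 0.5561
Difference = 55.61 − 42.63 = 12.98 percentage points

13.0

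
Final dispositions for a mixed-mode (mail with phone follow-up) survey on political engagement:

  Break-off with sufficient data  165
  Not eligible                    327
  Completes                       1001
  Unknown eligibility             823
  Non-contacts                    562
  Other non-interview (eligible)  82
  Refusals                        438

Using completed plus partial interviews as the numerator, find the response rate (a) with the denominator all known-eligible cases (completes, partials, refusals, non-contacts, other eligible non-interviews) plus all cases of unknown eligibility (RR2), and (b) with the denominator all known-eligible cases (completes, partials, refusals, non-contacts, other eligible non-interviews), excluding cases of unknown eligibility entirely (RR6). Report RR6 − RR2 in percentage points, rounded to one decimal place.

Num = 1001 + 165 = 1166
Denom = 1001 + 165 + 438 + 562 + 82 + 823 = 3071
RR2 = 1166 / 3071 = 0.3797
Denom = 1001 + 165 + 438 + 562 + 82 = 2248
RR6 = 1166 / 2248 = 0.5187
Difference = 51.87 − 37.97 = 13.90 percentage points

13.9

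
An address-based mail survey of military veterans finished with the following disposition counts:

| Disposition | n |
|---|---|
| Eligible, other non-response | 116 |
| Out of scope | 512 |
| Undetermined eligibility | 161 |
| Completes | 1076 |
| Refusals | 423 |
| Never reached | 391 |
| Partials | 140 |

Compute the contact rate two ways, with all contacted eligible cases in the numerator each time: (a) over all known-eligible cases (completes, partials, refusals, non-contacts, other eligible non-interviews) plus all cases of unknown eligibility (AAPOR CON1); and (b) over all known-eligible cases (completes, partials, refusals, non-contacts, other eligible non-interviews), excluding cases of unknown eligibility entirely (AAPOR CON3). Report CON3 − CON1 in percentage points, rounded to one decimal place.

Num: 1076 + 140 + 423 + 116 = 1755
Base: 1076 + 140 + 423 + 391 + 116 + 161 = 2307
CON1 = 1755 / 2307 = 0.7607
Base: 1076 + 140 + 423 + 391 + 116 = 2146
CON3 = 1755 / 2146 = 0.8178
Difference = 81.78 − 76.07 = 5.71 percentage points

5.7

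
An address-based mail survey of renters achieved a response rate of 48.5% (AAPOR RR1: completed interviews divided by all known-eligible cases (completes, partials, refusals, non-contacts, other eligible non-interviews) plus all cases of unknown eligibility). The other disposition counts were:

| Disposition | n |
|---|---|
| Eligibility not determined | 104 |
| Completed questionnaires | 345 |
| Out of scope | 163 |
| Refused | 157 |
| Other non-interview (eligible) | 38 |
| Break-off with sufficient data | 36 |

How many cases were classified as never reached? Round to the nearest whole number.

31

RR1 = 345 / D = 0.485
D = 345 / 0.485 = 711.3
Other denominator terms total 680
never reached = 711.3 − 680 ≈ 31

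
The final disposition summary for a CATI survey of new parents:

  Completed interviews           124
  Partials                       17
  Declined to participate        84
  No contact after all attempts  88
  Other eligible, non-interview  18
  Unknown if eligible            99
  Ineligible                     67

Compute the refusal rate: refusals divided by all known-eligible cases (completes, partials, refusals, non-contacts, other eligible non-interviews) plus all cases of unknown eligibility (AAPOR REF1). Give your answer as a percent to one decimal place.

Top: 84
Base: 124 + 17 + 84 + 88 + 18 + 99 = 430
REF1 = 84 / 430 = 0.1953

19.5%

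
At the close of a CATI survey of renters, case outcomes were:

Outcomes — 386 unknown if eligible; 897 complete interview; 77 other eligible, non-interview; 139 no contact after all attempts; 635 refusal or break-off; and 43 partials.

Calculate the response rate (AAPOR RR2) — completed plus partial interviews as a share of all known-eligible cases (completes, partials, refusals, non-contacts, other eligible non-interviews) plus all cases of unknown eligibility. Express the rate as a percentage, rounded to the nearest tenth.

43.2%

Num → 897 + 43 = 940
Denom → 897 + 43 + 635 + 139 + 77 + 386 = 2177
RR2 = 940 / 2177 = 0.4318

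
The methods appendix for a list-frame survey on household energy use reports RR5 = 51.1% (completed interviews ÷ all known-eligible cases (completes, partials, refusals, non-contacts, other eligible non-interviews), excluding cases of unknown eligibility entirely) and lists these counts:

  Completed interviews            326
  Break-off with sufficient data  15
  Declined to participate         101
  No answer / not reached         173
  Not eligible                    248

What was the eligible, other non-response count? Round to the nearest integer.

RR5 = 326 / D = 0.511
D = 326 / 0.511 = 638.0
Other denominator terms total 615
eligible, other non-response = 638.0 − 615 ≈ 23

23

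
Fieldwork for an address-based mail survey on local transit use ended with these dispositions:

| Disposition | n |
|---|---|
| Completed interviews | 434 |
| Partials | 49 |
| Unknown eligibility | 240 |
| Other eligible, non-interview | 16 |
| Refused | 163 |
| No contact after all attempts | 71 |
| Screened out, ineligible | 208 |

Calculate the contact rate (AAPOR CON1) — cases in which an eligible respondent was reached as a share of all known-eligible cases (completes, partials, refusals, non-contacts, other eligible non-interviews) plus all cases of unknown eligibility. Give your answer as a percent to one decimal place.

Top: 434 + 49 + 163 + 16 = 662
Base: 434 + 49 + 163 + 71 + 16 + 240 = 973
CON1 = 662 / 973 = 0.6804

68.0%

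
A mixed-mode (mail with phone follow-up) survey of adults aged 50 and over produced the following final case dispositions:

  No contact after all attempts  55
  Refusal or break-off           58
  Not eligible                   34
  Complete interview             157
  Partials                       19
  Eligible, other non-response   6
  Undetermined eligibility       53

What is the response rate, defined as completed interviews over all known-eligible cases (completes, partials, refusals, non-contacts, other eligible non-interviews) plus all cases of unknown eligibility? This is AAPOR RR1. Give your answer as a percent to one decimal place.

45.1%

Num: 157
Denominator: 157 + 19 + 58 + 55 + 6 + 53 = 348
RR1 = 157 / 348 = 0.4511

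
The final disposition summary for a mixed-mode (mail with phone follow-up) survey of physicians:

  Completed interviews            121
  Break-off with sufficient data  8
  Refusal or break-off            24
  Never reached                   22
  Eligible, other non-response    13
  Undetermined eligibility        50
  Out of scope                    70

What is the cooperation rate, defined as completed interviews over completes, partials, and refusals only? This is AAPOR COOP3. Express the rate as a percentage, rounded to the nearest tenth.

Top = 121
Denom = 121 + 8 + 24 = 153
COOP3 = 121 / 153 = 0.7908

79.1%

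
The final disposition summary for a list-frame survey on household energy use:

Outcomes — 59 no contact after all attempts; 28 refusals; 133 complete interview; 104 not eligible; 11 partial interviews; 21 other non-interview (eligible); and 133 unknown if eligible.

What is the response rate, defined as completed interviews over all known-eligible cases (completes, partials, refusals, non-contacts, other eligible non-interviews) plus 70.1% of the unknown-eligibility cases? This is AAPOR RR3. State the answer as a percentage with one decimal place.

Numerator → 133
Eligible (known) → 133 + 11 + 28 + 59 + 21 = 252
e × U → 0.7010 × 133 = 93.23
Base → 252 + 93.23 = 345.23
RR3 = 133 / 345.23 = 0.3853

38.5%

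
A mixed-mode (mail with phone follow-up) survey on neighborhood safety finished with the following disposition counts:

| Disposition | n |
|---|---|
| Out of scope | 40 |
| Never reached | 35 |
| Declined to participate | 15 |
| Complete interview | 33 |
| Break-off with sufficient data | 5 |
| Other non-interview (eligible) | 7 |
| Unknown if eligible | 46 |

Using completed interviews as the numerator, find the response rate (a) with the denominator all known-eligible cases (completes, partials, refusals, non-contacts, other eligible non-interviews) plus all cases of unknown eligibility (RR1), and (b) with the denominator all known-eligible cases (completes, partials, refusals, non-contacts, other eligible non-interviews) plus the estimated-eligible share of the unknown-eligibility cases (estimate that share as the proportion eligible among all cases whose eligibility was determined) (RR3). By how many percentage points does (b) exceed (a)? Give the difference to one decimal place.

2.5

Num → 33
Base → 33 + 5 + 15 + 35 + 7 + 46 = 141
RR1 = 33 / 141 = 0.2340
Determined eligible → 33 + 5 + 15 + 35 + 7 = 95
e = 95 / (95 + 40) = 95 / 135 = 0.7037
Estimated eligible among unknowns → 0.7037 × 46 = 32.37
Base → 95 + 32.37 = 127.37
RR3 = 33 / 127.37 = 0.2591
Difference = 25.91 − 23.40 = 2.51 percentage points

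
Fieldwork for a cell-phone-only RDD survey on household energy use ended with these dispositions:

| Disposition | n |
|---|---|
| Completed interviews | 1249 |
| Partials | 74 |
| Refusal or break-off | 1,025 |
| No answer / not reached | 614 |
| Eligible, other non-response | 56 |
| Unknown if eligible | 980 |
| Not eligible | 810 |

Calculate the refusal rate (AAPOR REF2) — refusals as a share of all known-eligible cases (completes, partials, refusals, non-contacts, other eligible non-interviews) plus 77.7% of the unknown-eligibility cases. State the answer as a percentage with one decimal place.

27.1%

Top: 1025
Eligible (known): 1249 + 74 + 1025 + 614 + 56 = 3018
Estimated eligible among unknowns: 0.7770 × 980 = 761.46
Base: 3018 + 761.46 = 3779.46
REF2 = 1025 / 3779.46 = 0.2712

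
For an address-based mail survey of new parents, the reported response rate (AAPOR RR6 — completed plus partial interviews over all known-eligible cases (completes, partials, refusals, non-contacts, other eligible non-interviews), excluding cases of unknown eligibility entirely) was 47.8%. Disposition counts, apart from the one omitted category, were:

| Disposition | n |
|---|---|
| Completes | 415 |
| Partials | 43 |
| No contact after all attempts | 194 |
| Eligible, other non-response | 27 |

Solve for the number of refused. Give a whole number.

279

Num = 415 + 43 = 458
RR6 = 458 / D = 0.478
D = 458 / 0.478 = 958.2
Other denominator terms total 679
refused = 958.2 − 679 ≈ 279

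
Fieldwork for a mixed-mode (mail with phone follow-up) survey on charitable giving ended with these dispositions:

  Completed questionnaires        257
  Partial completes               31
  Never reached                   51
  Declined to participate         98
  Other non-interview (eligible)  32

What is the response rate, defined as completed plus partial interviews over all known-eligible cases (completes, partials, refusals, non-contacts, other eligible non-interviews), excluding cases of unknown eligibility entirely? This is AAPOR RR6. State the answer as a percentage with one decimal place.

Top → 257 + 31 = 288
Base → 257 + 31 + 98 + 51 + 32 = 469
RR6 = 288 / 469 = 0.6141

61.4%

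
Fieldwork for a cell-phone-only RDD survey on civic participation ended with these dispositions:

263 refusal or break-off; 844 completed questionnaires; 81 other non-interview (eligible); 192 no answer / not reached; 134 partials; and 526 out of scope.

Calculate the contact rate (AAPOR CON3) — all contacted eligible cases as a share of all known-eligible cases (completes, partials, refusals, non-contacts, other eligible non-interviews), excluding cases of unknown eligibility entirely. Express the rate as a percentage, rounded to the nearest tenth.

Numerator → 844 + 134 + 263 + 81 = 1322
Denominator → 844 + 134 + 263 + 192 + 81 = 1514
CON3 = 1322 / 1514 = 0.8732

87.3%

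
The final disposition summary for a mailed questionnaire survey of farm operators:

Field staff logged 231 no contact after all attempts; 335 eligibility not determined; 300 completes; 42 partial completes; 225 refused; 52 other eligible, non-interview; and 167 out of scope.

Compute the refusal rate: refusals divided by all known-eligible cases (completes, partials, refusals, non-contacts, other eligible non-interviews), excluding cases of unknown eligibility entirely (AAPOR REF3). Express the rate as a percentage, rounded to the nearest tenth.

Num = 225
Denominator = 300 + 42 + 225 + 231 + 52 = 850
REF3 = 225 / 850 = 0.2647

26.5%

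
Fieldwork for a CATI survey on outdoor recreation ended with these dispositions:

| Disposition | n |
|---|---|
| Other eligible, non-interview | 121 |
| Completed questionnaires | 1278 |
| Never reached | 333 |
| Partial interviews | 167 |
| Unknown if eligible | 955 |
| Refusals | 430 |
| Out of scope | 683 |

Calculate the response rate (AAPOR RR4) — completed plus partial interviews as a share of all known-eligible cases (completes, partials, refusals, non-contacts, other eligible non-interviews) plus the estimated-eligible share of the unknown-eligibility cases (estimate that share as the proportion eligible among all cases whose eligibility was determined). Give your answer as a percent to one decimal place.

Top → 1278 + 167 = 1445
Eligible (known) → 1278 + 167 + 430 + 333 + 121 = 2329
e = 2329 / (2329 + 683) = 2329 / 3012 = 0.7732
e × U → 0.7732 × 955 = 738.41
Base → 2329 + 738.41 = 3067.41
RR4 = 1445 / 3067.41 = 0.4711

47.1%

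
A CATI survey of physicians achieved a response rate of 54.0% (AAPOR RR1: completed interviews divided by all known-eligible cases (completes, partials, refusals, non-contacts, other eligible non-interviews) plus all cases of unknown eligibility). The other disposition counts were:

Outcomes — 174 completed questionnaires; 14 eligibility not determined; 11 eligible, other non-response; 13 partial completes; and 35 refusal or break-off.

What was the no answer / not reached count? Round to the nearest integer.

RR1 = 174 / D = 0.540
D = 174 / 0.540 = 322.2
Rest of base = 247
no answer / not reached = 322.2 − 247 ≈ 75

75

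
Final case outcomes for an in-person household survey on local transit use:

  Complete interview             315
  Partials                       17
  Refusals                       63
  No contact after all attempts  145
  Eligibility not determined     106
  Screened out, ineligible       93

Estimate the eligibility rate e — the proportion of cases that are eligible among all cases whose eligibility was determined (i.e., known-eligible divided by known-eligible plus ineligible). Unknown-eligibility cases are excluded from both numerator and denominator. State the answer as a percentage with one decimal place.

Known eligible = 315 + 17 + 63 + 145 = 540
e = 540 / (540 + 93) = 540 / 633 = 0.8531

85.3%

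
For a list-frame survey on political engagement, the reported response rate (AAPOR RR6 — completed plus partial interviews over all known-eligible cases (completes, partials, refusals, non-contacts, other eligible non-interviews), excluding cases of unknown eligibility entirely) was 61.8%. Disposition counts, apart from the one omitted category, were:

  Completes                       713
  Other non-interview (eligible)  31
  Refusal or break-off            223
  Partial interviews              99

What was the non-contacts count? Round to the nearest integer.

Top: 713 + 99 = 812
RR6 = 812 / D = 0.618
D = 812 / 0.618 = 1313.9
Other denominator terms total 1066
non-contacts = 1313.9 − 1066 ≈ 248

248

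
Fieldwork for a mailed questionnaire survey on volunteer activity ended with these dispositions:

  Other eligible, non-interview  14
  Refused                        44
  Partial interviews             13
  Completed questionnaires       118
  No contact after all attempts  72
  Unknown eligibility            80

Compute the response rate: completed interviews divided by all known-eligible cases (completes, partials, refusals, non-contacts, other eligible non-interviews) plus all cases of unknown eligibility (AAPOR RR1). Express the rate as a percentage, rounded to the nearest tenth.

Top → 118
Denominator → 118 + 13 + 44 + 72 + 14 + 80 = 341
RR1 = 118 / 341 = 0.3460

34.6%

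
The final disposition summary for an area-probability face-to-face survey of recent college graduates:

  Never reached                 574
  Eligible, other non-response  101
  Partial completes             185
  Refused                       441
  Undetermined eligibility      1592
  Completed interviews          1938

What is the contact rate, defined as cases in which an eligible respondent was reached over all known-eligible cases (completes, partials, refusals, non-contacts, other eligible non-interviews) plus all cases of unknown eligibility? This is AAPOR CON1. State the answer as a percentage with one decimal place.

Numerator: 1938 + 185 + 441 + 101 = 2665
Base: 1938 + 185 + 441 + 574 + 101 + 1592 = 4831
CON1 = 2665 / 4831 = 0.5516

55.2%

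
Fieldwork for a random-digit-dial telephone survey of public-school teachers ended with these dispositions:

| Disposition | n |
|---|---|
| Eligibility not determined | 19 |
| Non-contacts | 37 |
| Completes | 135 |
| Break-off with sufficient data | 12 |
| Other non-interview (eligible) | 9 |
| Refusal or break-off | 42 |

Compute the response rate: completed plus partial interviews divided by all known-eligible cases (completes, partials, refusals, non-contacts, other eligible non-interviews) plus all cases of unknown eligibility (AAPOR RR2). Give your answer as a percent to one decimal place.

Top: 135 + 12 = 147
Denominator: 135 + 12 + 42 + 37 + 9 + 19 = 254
RR2 = 147 / 254 = 0.5787

57.9%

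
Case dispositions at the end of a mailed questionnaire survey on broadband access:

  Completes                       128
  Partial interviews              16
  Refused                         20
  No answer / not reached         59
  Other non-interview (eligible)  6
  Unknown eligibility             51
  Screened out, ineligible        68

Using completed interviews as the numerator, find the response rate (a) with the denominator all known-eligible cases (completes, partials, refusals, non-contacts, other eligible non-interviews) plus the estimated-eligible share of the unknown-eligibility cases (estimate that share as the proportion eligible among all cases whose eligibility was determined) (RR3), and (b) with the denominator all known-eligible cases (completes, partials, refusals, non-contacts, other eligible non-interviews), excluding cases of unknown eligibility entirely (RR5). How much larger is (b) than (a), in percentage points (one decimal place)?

8.2

Numerator → 128
Determined eligible → 128 + 16 + 20 + 59 + 6 = 229
e = 229 / (229 + 68) = 229 / 297 = 0.7710
Eligible share of unknowns → 0.7710 × 51 = 39.32
Denominator → 229 + 39.32 = 268.32
RR3 = 128 / 268.32 = 0.4770
Denominator → 128 + 16 + 20 + 59 + 6 = 229
RR5 = 128 / 229 = 0.5590
Difference = 55.90 − 47.70 = 8.20 percentage points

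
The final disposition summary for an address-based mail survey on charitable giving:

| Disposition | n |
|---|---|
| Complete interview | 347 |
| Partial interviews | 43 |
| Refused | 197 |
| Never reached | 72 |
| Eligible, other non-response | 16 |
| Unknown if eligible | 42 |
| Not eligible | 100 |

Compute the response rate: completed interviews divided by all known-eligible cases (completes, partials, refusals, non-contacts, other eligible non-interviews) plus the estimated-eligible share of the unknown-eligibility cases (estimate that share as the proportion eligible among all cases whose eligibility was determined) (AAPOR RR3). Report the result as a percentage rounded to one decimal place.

Num → 347
Determined eligible → 347 + 43 + 197 + 72 + 16 = 675
e = 675 / (675 + 100) = 675 / 775 = 0.8710
Eligible share of unknowns → 0.8710 × 42 = 36.58
Denominator → 675 + 36.58 = 711.58
RR3 = 347 / 711.58 = 0.4876

48.8%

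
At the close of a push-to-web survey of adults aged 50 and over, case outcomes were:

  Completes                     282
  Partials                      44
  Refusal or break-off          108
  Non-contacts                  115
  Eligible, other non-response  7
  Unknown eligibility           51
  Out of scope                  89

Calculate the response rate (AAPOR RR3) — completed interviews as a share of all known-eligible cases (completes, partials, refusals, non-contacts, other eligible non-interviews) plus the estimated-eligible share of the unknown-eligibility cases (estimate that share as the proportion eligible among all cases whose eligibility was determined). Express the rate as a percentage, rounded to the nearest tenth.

Top = 282
Eligible (known) = 282 + 44 + 108 + 115 + 7 = 556
e = 556 / (556 + 89) = 556 / 645 = 0.8620
Estimated eligible among unknowns = 0.8620 × 51 = 43.96
Denominator = 556 + 43.96 = 599.96
RR3 = 282 / 599.96 = 0.4700

47.0%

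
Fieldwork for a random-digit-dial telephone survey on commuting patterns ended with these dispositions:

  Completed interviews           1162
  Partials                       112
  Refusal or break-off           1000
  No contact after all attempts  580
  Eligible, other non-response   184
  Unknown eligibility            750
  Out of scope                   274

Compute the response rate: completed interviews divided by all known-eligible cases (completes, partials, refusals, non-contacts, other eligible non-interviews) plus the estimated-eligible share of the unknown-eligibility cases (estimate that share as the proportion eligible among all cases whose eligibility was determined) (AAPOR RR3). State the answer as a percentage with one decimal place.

Numerator = 1162
Known eligible = 1162 + 112 + 1000 + 580 + 184 = 3038
e = 3038 / (3038 + 274) = 3038 / 3312 = 0.9173
Estimated eligible among unknowns = 0.9173 × 750 = 687.98
Denom = 3038 + 687.98 = 3725.98
RR3 = 1162 / 3725.98 = 0.3119

31.2%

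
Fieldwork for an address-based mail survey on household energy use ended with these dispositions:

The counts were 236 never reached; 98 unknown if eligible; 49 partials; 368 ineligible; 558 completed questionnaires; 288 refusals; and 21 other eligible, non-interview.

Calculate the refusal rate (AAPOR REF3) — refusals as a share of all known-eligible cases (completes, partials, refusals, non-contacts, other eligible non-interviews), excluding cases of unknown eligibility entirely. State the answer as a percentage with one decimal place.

Numerator → 288
Base → 558 + 49 + 288 + 236 + 21 = 1152
REF3 = 288 / 1152 = 0.2500

25.0%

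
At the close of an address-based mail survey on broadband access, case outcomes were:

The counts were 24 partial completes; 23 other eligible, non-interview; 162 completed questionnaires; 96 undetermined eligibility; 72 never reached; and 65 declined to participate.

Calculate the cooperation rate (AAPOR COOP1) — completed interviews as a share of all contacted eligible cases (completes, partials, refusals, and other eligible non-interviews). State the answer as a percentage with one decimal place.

59.1%

Numerator → 162
Denom → 162 + 24 + 65 + 23 = 274
COOP1 = 162 / 274 = 0.5912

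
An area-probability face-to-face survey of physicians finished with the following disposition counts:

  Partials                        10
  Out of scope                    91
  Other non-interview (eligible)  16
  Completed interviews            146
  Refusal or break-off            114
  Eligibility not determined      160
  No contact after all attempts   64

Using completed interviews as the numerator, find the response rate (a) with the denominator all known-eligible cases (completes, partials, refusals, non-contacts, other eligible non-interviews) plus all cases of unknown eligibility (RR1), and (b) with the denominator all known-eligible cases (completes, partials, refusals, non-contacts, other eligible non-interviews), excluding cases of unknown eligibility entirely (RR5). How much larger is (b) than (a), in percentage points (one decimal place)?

Top: 146
Base: 146 + 10 + 114 + 64 + 16 + 160 = 510
RR1 = 146 / 510 = 0.2863
Base: 146 + 10 + 114 + 64 + 16 = 350
RR5 = 146 / 350 = 0.4171
Difference = 41.71 − 28.63 = 13.08 percentage points

13.1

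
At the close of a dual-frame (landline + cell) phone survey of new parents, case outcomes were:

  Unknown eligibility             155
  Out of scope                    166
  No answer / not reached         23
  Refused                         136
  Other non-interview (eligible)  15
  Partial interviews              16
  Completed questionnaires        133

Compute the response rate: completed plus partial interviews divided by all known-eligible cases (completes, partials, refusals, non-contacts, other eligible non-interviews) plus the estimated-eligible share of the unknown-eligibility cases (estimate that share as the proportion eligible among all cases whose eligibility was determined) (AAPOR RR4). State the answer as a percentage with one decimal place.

35.0%

Num: 133 + 16 = 149
Eligible (known): 133 + 16 + 136 + 23 + 15 = 323
e = 323 / (323 + 166) = 323 / 489 = 0.6605
e × U: 0.6605 × 155 = 102.38
Base: 323 + 102.38 = 425.38
RR4 = 149 / 425.38 = 0.3503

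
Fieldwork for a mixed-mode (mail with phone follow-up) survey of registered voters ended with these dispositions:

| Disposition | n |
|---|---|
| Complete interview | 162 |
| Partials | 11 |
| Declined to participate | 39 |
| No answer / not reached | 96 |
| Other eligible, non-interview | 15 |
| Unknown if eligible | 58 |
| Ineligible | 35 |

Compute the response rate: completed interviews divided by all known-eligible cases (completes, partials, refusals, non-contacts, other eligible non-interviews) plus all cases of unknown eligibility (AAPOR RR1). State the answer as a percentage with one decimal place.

Num: 162
Denominator: 162 + 11 + 39 + 96 + 15 + 58 = 381
RR1 = 162 / 381 = 0.4252

42.5%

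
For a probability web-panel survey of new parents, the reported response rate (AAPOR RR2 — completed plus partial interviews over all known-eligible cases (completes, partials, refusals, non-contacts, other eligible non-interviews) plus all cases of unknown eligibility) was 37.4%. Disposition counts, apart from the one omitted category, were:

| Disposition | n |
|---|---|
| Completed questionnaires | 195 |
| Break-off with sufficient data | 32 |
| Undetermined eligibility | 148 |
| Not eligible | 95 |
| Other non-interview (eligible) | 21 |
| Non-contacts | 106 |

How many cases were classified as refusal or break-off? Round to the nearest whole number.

105

Top = 195 + 32 = 227
RR2 = 227 / D = 0.374
D = 227 / 0.374 = 607.0
Rest of base = 502
refusal or break-off = 607.0 − 502 ≈ 105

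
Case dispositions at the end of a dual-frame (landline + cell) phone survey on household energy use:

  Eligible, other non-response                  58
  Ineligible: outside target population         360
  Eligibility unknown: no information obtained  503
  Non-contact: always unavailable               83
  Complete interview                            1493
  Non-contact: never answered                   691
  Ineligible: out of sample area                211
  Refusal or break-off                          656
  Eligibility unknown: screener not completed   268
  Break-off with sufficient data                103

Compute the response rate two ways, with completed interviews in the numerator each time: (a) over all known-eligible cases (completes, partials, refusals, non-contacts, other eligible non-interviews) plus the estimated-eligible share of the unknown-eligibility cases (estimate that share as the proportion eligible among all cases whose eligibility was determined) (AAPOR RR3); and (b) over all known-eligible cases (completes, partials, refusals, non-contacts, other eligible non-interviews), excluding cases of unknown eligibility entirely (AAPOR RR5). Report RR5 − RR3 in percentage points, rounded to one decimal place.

8.4

No contact after all attempts = 691 + 83 = 774
Unknown eligibility = 268 + 503 = 771
Not eligible = 360 + 211 = 571
Num → 1493
Eligible (known) → 1493 + 103 + 656 + 774 + 58 = 3084
e = 3084 / (3084 + 571) = 3084 / 3655 = 0.8438
e × U → 0.8438 × 771 = 650.57
Base → 3084 + 650.57 = 3734.57
RR3 = 1493 / 3734.57 = 0.3998
Base → 1493 + 103 + 656 + 774 + 58 = 3084
RR5 = 1493 / 3084 = 0.4841
Difference = 48.41 − 39.98 = 8.43 percentage points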